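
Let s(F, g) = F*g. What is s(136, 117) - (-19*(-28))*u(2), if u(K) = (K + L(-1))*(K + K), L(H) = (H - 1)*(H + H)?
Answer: 3144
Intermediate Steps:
L(H) = 2*H*(-1 + H) (L(H) = (-1 + H)*(2*H) = 2*H*(-1 + H))
u(K) = 2*K*(4 + K) (u(K) = (K + 2*(-1)*(-1 - 1))*(K + K) = (K + 2*(-1)*(-2))*(2*K) = (K + 4)*(2*K) = (4 + K)*(2*K) = 2*K*(4 + K))
s(136, 117) - (-19*(-28))*u(2) = 136*117 - (-19*(-28))*2*2*(4 + 2) = 15912 - 532*2*2*6 = 15912 - 532*24 = 15912 - 1*12768 = 15912 - 12768 = 3144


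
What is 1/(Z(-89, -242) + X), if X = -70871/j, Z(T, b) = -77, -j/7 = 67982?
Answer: -475874/36571427 ≈ -0.013012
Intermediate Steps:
j = -475874 (j = -7*67982 = -475874)
X = 70871/475874 (X = -70871/(-475874) = -70871*(-1/475874) = 70871/475874 ≈ 0.14893)
1/(Z(-89, -242) + X) = 1/(-77 + 70871/475874) = 1/(-36571427/475874) = -475874/36571427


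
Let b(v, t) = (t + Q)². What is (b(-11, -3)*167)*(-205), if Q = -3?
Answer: -1232460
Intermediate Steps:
b(v, t) = (-3 + t)² (b(v, t) = (t - 3)² = (-3 + t)²)
(b(-11, -3)*167)*(-205) = ((-3 - 3)²*167)*(-205) = ((-6)²*167)*(-205) = (36*167)*(-205) = 6012*(-205) = -1232460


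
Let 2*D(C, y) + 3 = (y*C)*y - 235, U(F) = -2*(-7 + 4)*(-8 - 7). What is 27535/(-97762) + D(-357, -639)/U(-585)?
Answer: 1425084341497/1759716 ≈ 8.0984e+5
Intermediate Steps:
U(F) = -90 (U(F) = -(-6)*(-15) = -2*45 = -90)
D(C, y) = -119 + C*y²/2 (D(C, y) = -3/2 + ((y*C)*y - 235)/2 = -3/2 + ((C*y)*y - 235)/2 = -3/2 + (C*y² - 235)/2 = -3/2 + (-235 + C*y²)/2 = -3/2 + (-235/2 + C*y²/2) = -119 + C*y²/2)
27535/(-97762) + D(-357, -639)/U(-585) = 27535/(-97762) + (-119 + (½)*(-357)*(-639)²)/(-90) = 27535*(-1/97762) + (-119 + (½)*(-357)*408321)*(-1/90) = -27535/97762 + (-119 - 145770597/2)*(-1/90) = -27535/97762 - 145770835/2*(-1/90) = -27535/97762 + 29154167/36 = 1425084341497/1759716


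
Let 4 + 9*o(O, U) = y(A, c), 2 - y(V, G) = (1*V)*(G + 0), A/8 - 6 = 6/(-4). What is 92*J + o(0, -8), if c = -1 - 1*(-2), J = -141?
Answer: -116786/9 ≈ -12976.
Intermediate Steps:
A = 36 (A = 48 + 8*(6/(-4)) = 48 + 8*(6*(-¼)) = 48 + 8*(-3/2) = 48 - 12 = 36)
c = 1 (c = -1 + 2 = 1)
y(V, G) = 2 - G*V (y(V, G) = 2 - 1*V*(G + 0) = 2 - V*G = 2 - G*V)
o(O, U) = -38/9 (o(O, U) = -4/9 + (2 - 1*1*36)/9 = -4/9 + (2 - 36)/9 = -4/9 + (⅑)*(-34) = -4/9 - 34/9 = -38/9)
92*J + o(0, -8) = 92*(-141) - 38/9 = -12972 - 38/9 = -116786/9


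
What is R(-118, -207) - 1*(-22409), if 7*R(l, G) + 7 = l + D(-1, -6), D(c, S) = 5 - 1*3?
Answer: 156740/7 ≈ 22391.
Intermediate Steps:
D(c, S) = 2 (D(c, S) = 5 - 3 = 2)
R(l, G) = -5/7 + l/7 (R(l, G) = -1 + (l + 2)/7 = -1 + (2 + l)/7 = -1 + (2/7 + l/7) = -5/7 + l/7)
R(-118, -207) - 1*(-22409) = (-5/7 + (⅐)*(-118)) - 1*(-22409) = (-5/7 - 118/7) + 22409 = -123/7 + 22409 = 156740/7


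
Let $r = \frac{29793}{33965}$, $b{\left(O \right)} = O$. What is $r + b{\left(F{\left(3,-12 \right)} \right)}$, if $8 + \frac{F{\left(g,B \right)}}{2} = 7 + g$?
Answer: $\frac{165653}{33965} \approx 4.8772$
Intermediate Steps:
$F{\left(g,B \right)} = -2 + 2 g$ ($F{\left(g,B \right)} = -16 + 2 \left(7 + g\right) = -16 + \left(14 + 2 g\right) = -2 + 2 g$)
$r = \frac{29793}{33965}$ ($r = 29793 \cdot \frac{1}{33965} = \frac{29793}{33965} \approx 0.87717$)
$r + b{\left(F{\left(3,-12 \right)} \right)} = \frac{29793}{33965} + \left(-2 + 2 \cdot 3\right) = \frac{29793}{33965} + \left(-2 + 6\right) = \frac{29793}{33965} + 4 = \frac{165653}{33965}$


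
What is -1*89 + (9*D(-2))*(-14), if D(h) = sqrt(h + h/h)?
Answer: -89 - 126*I ≈ -89.0 - 126.0*I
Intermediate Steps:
D(h) = sqrt(1 + h) (D(h) = sqrt(h + 1) = sqrt(1 + h))
-1*89 + (9*D(-2))*(-14) = -1*89 + (9*sqrt(1 - 2))*(-14) = -89 + (9*sqrt(-1))*(-14) = -89 + (9*I)*(-14) = -89 - 126*I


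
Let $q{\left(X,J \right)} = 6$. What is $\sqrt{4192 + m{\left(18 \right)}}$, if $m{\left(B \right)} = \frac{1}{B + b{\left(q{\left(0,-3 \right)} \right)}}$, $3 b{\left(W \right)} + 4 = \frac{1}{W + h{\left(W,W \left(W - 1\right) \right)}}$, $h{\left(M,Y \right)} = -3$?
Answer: $\frac{\sqrt{95583151}}{151} \approx 64.746$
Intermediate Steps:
$b{\left(W \right)} = - \frac{4}{3} + \frac{1}{3 \left(-3 + W\right)}$ ($b{\left(W \right)} = - \frac{4}{3} + \frac{1}{3 \left(W - 3\right)} = - \frac{4}{3} + \frac{1}{3 \left(-3 + W\right)}$)
$m{\left(B \right)} = \frac{1}{- \frac{11}{9} + B}$ ($m{\left(B \right)} = \frac{1}{B + \frac{13 - 24}{3 \left(-3 + 6\right)}} = \frac{1}{B + \frac{13 - 24}{3 \cdot 3}} = \frac{1}{B + \frac{1}{3} \cdot \frac{1}{3} \left(-11\right)} = \frac{1}{B - \frac{11}{9}} = \frac{1}{- \frac{11}{9} + B}$)
$\sqrt{4192 + m{\left(18 \right)}} = \sqrt{4192 + \frac{9}{-11 + 9 \cdot 18}} = \sqrt{4192 + \frac{9}{-11 + 162}} = \sqrt{4192 + \frac{9}{151}} = \sqrt{\frac{633001}{151}} = \frac{\sqrt{95583151}}{151}$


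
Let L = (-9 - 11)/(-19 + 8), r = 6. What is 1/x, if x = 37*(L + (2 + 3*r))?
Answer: 11/8880 ≈ 0.0012387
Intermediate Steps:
L = 20/11 (L = -20/(-11) = -20*(-1/11) = 20/11 ≈ 1.8182)
x = 8880/11 (x = 37*(20/11 + (2 + 3*6)) = 37*(20/11 + (2 + 18)) = 37*(20/11 + 20) = 37*(240/11) = 8880/11 ≈ 807.27)
1/x = 1/(8880/11) = 11/8880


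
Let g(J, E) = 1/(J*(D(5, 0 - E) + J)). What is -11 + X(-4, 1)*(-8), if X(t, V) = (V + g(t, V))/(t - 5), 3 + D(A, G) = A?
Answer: -10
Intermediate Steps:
D(A, G) = -3 + A
g(J, E) = 1/(J*(2 + J)) (g(J, E) = 1/(J*((-3 + 5) + J)) = 1/(J*(2 + J)))
X(t, V) = (V + 1/(t*(2 + t)))/(-5 + t) (X(t, V) = (V + 1/(t*(2 + t)))/(t - 5) = (V + 1/(t*(2 + t)))/(-5 + t))
-11 + X(-4, 1)*(-8) = -11 + ((1 + 1*(-4)*(2 - 4))/((-4)*(-5 - 4)*(2 - 4)))*(-8) = -11 - ¼*(1 + 1*(-4)*(-2))/(-9*(-2))*(-8) = -11 - ¼*(-⅑)*(-½)*(1 + 8)*(-8) = -11 - ¼*(-⅑)*(-½)*9*(-8) = -11 - ⅛*(-8) = -11 + 1 = -10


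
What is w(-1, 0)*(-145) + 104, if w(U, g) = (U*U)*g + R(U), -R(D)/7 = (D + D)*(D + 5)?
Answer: -8016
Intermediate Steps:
R(D) = -14*D*(5 + D) (R(D) = -7*(D + D)*(D + 5) = -7*2*D*(5 + D) = -14*D*(5 + D))
w(U, g) = g*U² - 14*U*(5 + U) (w(U, g) = (U*U)*g - 14*U*(5 + U) = U²*g - 14*U*(5 + U) = g*U² - 14*U*(5 + U))
w(-1, 0)*(-145) + 104 = -(-70 - 14*(-1) - 1*0)*(-145) + 104 = -(-70 + 14 + 0)*(-145) + 104 = -1*(-56)*(-145) + 104 = 56*(-145) + 104 = -8120 + 104 = -8016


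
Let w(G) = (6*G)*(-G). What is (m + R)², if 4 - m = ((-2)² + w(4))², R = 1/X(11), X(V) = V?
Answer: 8659977481/121 ≈ 7.1570e+7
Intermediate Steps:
w(G) = -6*G²
R = 1/11 ≈ 0.090909
m = -8460 (m = 4 - ((-2)² - 6*4²)² = 4 - (4 - 6*16)² = 4 - (4 - 96)² = 4 - 1*(-92)² = 4 - 1*8464 = 4 - 8464 = -8460)
(m + R)² = (-8460 + 1/11)² = (-93059/11)² = 8659977481/121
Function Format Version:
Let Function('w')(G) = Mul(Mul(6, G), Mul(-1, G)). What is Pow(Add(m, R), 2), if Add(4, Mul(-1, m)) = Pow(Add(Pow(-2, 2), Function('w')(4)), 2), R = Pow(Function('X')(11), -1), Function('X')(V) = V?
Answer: Rational(8659977481, 121) ≈ 7.1570e+7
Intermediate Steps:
Function('w')(G) = Mul(-6, Pow(G, 2))
R = Rational(1, 11) (R = Pow(11, -1) = Rational(1, 11) ≈ 0.090909)
m = -8460 (m = Add(4, Mul(-1, Pow(Add(Pow(-2, 2), Mul(-6, Pow(4, 2))), 2))) = Add(4, Mul(-1, Pow(Add(4, Mul(-6, 16)), 2))) = Add(4, Mul(-1, Pow(Add(4, -96), 2))) = Add(4, Mul(-1, Pow(-92, 2))) = Add(4, Mul(-1, 8464)) = Add(4, -8464) = -8460)
Pow(Add(m, R), 2) = Pow(Add(-8460, Rational(1, 11)), 2) = Pow(Rational(-93059, 11), 2) = Rational(8659977481, 121)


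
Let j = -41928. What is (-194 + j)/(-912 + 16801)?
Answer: -42122/15889 ≈ -2.6510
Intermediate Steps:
(-194 + j)/(-912 + 16801) = (-194 - 41928)/(-912 + 16801) = -42122/15889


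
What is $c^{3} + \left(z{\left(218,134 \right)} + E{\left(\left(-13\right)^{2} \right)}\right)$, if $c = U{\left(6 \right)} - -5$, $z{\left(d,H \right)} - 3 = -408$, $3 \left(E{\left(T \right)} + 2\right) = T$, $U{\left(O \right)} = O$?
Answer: $\frac{2941}{3} \approx 980.33$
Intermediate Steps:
$E{\left(T \right)} = -2 + \frac{T}{3}$
$z{\left(d,H \right)} = -405$ ($z{\left(d,H \right)} = 3 - 408 = -405$)
$c = 11$ ($c = 6 - -5 = 6 + 5 = 11$)
$c^{3} + \left(z{\left(218,134 \right)} + E{\left(\left(-13\right)^{2} \right)}\right) = 11^{3} - \left(407 - \frac{169}{3}\right) = 1331 + \left(-405 + \left(-2 + \frac{1}{3} \cdot 169\right)\right) = 1331 + \left(-405 + \left(-2 + \frac{169}{3}\right)\right) = 1331 + \left(-405 + \frac{163}{3}\right) = 1331 - \frac{1052}{3} = \frac{2941}{3}$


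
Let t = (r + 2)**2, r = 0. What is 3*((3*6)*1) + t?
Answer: 58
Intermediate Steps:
t = 4 (t = (0 + 2)**2 = 2**2 = 4)
3*((3*6)*1) + t = 3*((3*6)*1) + 4 = 3*(18*1) + 4 = 3*18 + 4 = 54 + 4 = 58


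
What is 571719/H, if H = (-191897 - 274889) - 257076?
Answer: -571719/723862 ≈ -0.78982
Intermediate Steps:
H = -723862 (H = -466786 - 257076 = -723862)
571719/H = 571719/(-723862) = 571719*(-1/723862) = -571719/723862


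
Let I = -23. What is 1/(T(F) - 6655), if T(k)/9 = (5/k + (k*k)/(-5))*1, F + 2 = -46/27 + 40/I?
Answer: -28965924/194552286161 ≈ -0.00014888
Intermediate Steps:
F = -3380/621 (F = -2 + (-46/27 + 40/(-23)) = -2 + (-46*1/27 + 40*(-1/23)) = -2 + (-46/27 - 40/23) = -2 - 2138/621 = -3380/621 ≈ -5.4428)
T(k) = 45/k - 9*k²/5 (T(k) = 9*((5/k + (k*k)/(-5))*1) = 9*((5/k + k²*(-⅕))*1) = 9*((5/k - k²/5)*1) = 9*(5/k - k²/5) = 45/k - 9*k²/5)
1/(T(F) - 6655) = 1/(9*(25 - (-3380/621)³)/(5*(-3380/621)) - 6655) = 1/((9/5)*(-621/3380)*(25 - 1*(-38614472000/239483061)) - 6655) = 1/((9/5)*(-621/3380)*(25 + 38614472000/239483061) - 6655) = 1/((9/5)*(-621/3380)*(44601548525/239483061) - 6655) = 1/(-1784061941/28965924 - 6655) = 1/(-194552286161/28965924) = -28965924/194552286161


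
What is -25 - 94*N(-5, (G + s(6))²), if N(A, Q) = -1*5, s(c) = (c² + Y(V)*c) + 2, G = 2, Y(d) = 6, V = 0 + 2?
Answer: 445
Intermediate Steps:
V = 2
s(c) = 2 + c² + 6*c (s(c) = (c² + 6*c) + 2 = 2 + c² + 6*c)
N(A, Q) = -5
-25 - 94*N(-5, (G + s(6))²) = -25 - 94*(-5) = -25 + 470 = 445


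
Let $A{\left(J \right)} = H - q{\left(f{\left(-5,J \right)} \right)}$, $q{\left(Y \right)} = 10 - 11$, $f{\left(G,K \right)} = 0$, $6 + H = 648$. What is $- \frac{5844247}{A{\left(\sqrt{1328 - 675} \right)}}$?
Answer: $- \frac{5844247}{643} \approx -9089.0$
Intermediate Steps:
$H = 642$ ($H = -6 + 648 = 642$)
$q{\left(Y \right)} = -1$ ($q{\left(Y \right)} = 10 - 11 = -1$)
$A{\left(J \right)} = 643$ ($A{\left(J \right)} = 642 - -1 = 642 + 1 = 643$)
$- \frac{5844247}{A{\left(\sqrt{1328 - 675} \right)}} = - \frac{5844247}{643}$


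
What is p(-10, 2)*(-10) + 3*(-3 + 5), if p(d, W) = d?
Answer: 106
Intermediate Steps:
p(-10, 2)*(-10) + 3*(-3 + 5) = -10*(-10) + 3*(-3 + 5) = 100 + 3*2 = 100 + 6 = 106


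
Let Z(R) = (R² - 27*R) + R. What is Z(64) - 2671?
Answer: -239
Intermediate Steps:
Z(R) = R² - 26*R
Z(64) - 2671 = 64*(-26 + 64) - 2671 = 64*38 - 2671 = 2432 - 2671 = -239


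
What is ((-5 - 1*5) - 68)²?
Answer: 6084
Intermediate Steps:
((-5 - 1*5) - 68)² = ((-5 - 5) - 68)² = (-10 - 68)² = (-78)² = 6084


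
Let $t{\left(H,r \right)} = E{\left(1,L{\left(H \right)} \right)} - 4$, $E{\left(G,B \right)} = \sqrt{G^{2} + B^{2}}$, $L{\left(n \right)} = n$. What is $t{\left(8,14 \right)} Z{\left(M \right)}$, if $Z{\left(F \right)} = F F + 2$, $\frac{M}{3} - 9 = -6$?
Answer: $-332 + 83 \sqrt{65} \approx 337.17$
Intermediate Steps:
$M = 9$ ($M = 27 + 3 \left(-6\right) = 27 - 18 = 9$)
$Z{\left(F \right)} = 2 + F^{2}$ ($Z{\left(F \right)} = F^{2} + 2 = 2 + F^{2}$)
$E{\left(G,B \right)} = \sqrt{B^{2} + G^{2}}$
$t{\left(H,r \right)} = -4 + \sqrt{1 + H^{2}}$ ($t{\left(H,r \right)} = \sqrt{H^{2} + 1^{2}} - 4 = \sqrt{H^{2} + 1} - 4 = \sqrt{1 + H^{2}} - 4 = -4 + \sqrt{1 + H^{2}}$)
$t{\left(8,14 \right)} Z{\left(M \right)} = \left(-4 + \sqrt{1 + 8^{2}}\right) \left(2 + 9^{2}\right) = \left(-4 + \sqrt{1 + 64}\right) \left(2 + 81\right) = \left(-4 + \sqrt{65}\right) 83 = -332 + 83 \sqrt{65}$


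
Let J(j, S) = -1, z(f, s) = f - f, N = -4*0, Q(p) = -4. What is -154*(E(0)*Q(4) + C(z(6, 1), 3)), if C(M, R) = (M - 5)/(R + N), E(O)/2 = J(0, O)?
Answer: -2926/3 ≈ -975.33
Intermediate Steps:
N = 0
z(f, s) = 0
E(O) = -2 (E(O) = 2*(-1) = -2)
C(M, R) = (-5 + M)/R (C(M, R) = (M - 5)/(R + 0) = (-5 + M)/R)
-154*(E(0)*Q(4) + C(z(6, 1), 3)) = -154*(-2*(-4) + (-5 + 0)/3) = -154*(8 + (⅓)*(-5)) = -154*(8 - 5/3) = -154*19/3 = -2926/3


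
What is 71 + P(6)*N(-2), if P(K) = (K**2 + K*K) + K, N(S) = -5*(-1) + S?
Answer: 305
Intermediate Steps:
N(S) = 5 + S
P(K) = K + 2*K**2 (P(K) = (K**2 + K**2) + K = 2*K**2 + K = K + 2*K**2)
71 + P(6)*N(-2) = 71 + (6*(1 + 2*6))*(5 - 2) = 71 + (6*(1 + 12))*3 = 71 + (6*13)*3 = 71 + 78*3 = 71 + 234 = 305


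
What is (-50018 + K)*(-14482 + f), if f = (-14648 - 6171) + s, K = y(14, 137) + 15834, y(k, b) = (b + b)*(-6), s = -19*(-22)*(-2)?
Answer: 1294716436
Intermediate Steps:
s = -836 (s = 418*(-2) = -836)
y(k, b) = -12*b (y(k, b) = (2*b)*(-6) = -12*b)
K = 14190 (K = -12*137 + 15834 = -1644 + 15834 = 14190)
f = -21655 (f = (-14648 - 6171) - 836 = -20819 - 836 = -21655)
(-50018 + K)*(-14482 + f) = (-50018 + 14190)*(-14482 - 21655) = -35828*(-36137) = 1294716436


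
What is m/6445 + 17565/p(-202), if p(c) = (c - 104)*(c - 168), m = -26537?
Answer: -192754181/48646860 ≈ -3.9623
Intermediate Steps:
p(c) = (-168 + c)*(-104 + c) (p(c) = (-104 + c)*(-168 + c) = (-168 + c)*(-104 + c))
m/6445 + 17565/p(-202) = -26537/6445 + 17565/(17472 + (-202)² - 272*(-202)) = -26537*1/6445 + 17565/(17472 + 40804 + 54944) = -26537/6445 + 17565/113220 = -26537/6445 + 17565*(1/113220) = -26537/6445 + 1171/7548 = -192754181/48646860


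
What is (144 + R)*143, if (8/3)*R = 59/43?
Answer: 7108959/344 ≈ 20666.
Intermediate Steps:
R = 177/344 (R = 3*(59/43)/8 = 3*(59*(1/43))/8 = (3/8)*(59/43) = 177/344 ≈ 0.51453)
(144 + R)*143 = (144 + 177/344)*143 = (49713/344)*143 = 7108959/344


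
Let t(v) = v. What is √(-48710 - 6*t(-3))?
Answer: 2*I*√12173 ≈ 220.66*I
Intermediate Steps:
√(-48710 - 6*t(-3)) = √(-48710 - 6*(-3)) = √(-48710 + 18) = √(-48692) = 2*I*√12173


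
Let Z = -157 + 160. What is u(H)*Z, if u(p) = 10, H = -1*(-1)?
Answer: 30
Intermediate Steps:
H = 1
Z = 3
u(H)*Z = 10*3 = 30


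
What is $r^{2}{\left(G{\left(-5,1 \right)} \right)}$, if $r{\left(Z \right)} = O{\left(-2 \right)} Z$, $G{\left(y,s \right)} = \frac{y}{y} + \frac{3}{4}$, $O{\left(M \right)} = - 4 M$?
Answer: $196$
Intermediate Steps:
$G{\left(y,s \right)} = \frac{7}{4}$ ($G{\left(y,s \right)} = 1 + 3 \cdot \frac{1}{4} = 1 + \frac{3}{4} = \frac{7}{4}$)
$r{\left(Z \right)} = 8 Z$ ($r{\left(Z \right)} = \left(-4\right) \left(-2\right) Z = 8 Z$)
$r^{2}{\left(G{\left(-5,1 \right)} \right)} = \left(8 \cdot \frac{7}{4}\right)^{2} = 14^{2} = 196$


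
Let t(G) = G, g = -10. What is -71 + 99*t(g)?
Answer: -1061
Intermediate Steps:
-71 + 99*t(g) = -71 + 99*(-10) = -71 - 990 = -1061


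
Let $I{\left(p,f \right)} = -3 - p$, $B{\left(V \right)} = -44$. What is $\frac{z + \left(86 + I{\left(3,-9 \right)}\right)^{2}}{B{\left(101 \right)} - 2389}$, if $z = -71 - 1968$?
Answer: $- \frac{4361}{2433} \approx -1.7924$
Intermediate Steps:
$z = -2039$ ($z = -71 - 1968 = -2039$)
$\frac{z + \left(86 + I{\left(3,-9 \right)}\right)^{2}}{B{\left(101 \right)} - 2389} = \frac{-2039 + \left(86 - 6\right)^{2}}{-44 - 2389} = \frac{-2039 + \left(86 - 6\right)^{2}}{-2433} = \left(-2039 + \left(86 - 6\right)^{2}\right) \left(- \frac{1}{2433}\right) = \left(-2039 + 80^{2}\right) \left(- \frac{1}{2433}\right) = \left(-2039 + 6400\right) \left(- \frac{1}{2433}\right) = 4361 \left(- \frac{1}{2433}\right) = - \frac{4361}{2433}$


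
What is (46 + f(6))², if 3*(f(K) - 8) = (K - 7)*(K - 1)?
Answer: 24649/9 ≈ 2738.8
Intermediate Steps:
f(K) = 8 + (-1 + K)*(-7 + K)/3 (f(K) = 8 + ((K - 7)*(K - 1))/3 = 8 + ((-7 + K)*(-1 + K))/3 = 8 + ((-1 + K)*(-7 + K))/3 = 8 + (-1 + K)*(-7 + K)/3)
(46 + f(6))² = (46 + (31/3 - 8/3*6 + (⅓)*6²))² = (46 + (31/3 - 16 + (⅓)*36))² = (46 + (31/3 - 16 + 12))² = (46 + 19/3)² = (157/3)² = 24649/9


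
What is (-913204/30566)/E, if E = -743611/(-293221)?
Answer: -133885295042/11364606913 ≈ -11.781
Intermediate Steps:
E = 743611/293221 (E = -743611*(-1/293221) = 743611/293221 ≈ 2.5360)
(-913204/30566)/E = (-913204/30566)/(743611/293221) = -913204*1/30566*(293221/743611) = -456602/15283*293221/743611 = -133885295042/11364606913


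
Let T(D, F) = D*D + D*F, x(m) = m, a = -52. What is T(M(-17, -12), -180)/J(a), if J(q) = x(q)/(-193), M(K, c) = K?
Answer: 646357/52 ≈ 12430.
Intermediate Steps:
T(D, F) = D**2 + D*F
J(q) = -q/193 (J(q) = q/(-193) = q*(-1/193) = -q/193)
T(M(-17, -12), -180)/J(a) = (-17*(-17 - 180))/((-1/193*(-52))) = (-17*(-197))/(52/193) = 3349*(193/52) = 646357/52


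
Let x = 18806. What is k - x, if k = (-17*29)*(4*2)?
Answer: -22750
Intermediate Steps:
k = -3944 (k = -493*8 = -3944)
k - x = -3944 - 1*18806 = -3944 - 18806 = -22750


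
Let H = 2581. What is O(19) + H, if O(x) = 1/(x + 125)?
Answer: 371665/144 ≈ 2581.0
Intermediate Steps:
O(x) = 1/(125 + x)
O(19) + H = 1/(125 + 19) + 2581 = 1/144 + 2581 = 371665/144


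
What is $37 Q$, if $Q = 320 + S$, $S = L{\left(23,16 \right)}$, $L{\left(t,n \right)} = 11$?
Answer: $12247$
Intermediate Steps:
$S = 11$
$Q = 331$ ($Q = 320 + 11 = 331$)
$37 Q = 37 \cdot 331 = 12247$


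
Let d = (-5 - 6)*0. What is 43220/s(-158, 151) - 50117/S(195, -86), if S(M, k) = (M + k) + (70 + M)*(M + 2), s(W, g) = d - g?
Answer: -2268578747/7899414 ≈ -287.18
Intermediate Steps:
d = 0 (d = -11*0 = 0)
s(W, g) = -g (s(W, g) = 0 - g = -g)
S(M, k) = M + k + (2 + M)*(70 + M) (S(M, k) = (M + k) + (70 + M)*(2 + M) = (M + k) + (2 + M)*(70 + M) = M + k + (2 + M)*(70 + M))
43220/s(-158, 151) - 50117/S(195, -86) = 43220/((-1*151)) - 50117/(140 - 86 + 195**2 + 73*195) = 43220/(-151) - 50117/(140 - 86 + 38025 + 14235) = 43220*(-1/151) - 50117/52314 = -43220/151 - 50117*1/52314 = -43220/151 - 50117/52314 = -2268578747/7899414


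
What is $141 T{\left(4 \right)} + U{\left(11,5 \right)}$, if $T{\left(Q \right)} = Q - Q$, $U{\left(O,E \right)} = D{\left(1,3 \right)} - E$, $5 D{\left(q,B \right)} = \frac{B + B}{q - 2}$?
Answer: $- \frac{31}{5} \approx -6.2$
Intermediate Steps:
$D{\left(q,B \right)} = \frac{2 B}{5 \left(-2 + q\right)}$ ($D{\left(q,B \right)} = \frac{\left(B + B\right) \frac{1}{q - 2}}{5} = \frac{2 B \frac{1}{-2 + q}}{5} = \frac{2 B}{5 \left(-2 + q\right)}$)
$U{\left(O,E \right)} = - \frac{6}{5} - E$ ($U{\left(O,E \right)} = \frac{2}{5} \cdot 3 \frac{1}{-2 + 1} - E = \frac{2}{5} \cdot 3 \frac{1}{-1} - E = \frac{2}{5} \cdot 3 \left(-1\right) - E = - \frac{6}{5} - E$)
$T{\left(Q \right)} = 0$
$141 T{\left(4 \right)} + U{\left(11,5 \right)} = 141 \cdot 0 - \frac{31}{5} = 0 - \frac{31}{5} = - \frac{31}{5}$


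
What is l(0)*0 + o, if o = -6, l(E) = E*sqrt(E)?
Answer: -6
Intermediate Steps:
l(E) = E**(3/2)
l(0)*0 + o = 0**(3/2)*0 - 6 = 0*0 - 6 = 0 - 6 = -6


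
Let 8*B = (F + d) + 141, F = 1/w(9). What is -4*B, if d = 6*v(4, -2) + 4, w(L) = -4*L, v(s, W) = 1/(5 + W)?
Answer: -5291/72 ≈ -73.486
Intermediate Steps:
F = -1/36 (F = 1/(-4*9) = 1/(-36) = -1/36 ≈ -0.027778)
d = 6 (d = 6/(5 - 2) + 4 = 6/3 + 4 = 6*(1/3) + 4 = 2 + 4 = 6)
B = 5291/288 (B = ((-1/36 + 6) + 141)/8 = (215/36 + 141)/8 = (1/8)*(5291/36) = 5291/288 ≈ 18.372)
-4*B = -4*5291/288 = -5291/72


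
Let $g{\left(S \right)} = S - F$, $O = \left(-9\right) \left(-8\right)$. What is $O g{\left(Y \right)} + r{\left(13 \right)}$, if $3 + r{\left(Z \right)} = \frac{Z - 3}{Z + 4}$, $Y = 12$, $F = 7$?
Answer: $\frac{6079}{17} \approx 357.59$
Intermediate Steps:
$O = 72$
$r{\left(Z \right)} = -3 + \frac{-3 + Z}{4 + Z}$ ($r{\left(Z \right)} = -3 + \frac{Z - 3}{Z + 4} = -3 + \frac{-3 + Z}{4 + Z}$)
$g{\left(S \right)} = -7 + S$ ($g{\left(S \right)} = S - 7 = -7 + S$)
$O g{\left(Y \right)} + r{\left(13 \right)} = 72 \left(-7 + 12\right) + \frac{-15 - 26}{4 + 13} = 72 \cdot 5 + \frac{-15 - 26}{17} = 360 + \frac{1}{17} \left(-41\right) = 360 - \frac{41}{17} = \frac{6079}{17}$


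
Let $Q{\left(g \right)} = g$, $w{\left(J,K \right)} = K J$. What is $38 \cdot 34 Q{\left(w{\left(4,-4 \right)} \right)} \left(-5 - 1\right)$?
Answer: $124032$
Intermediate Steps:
$w{\left(J,K \right)} = J K$
$38 \cdot 34 Q{\left(w{\left(4,-4 \right)} \right)} \left(-5 - 1\right) = 38 \cdot 34 \cdot 4 \left(-4\right) \left(-5 - 1\right) = 1292 \left(\left(-16\right) \left(-6\right)\right) = 1292 \cdot 96 = 124032$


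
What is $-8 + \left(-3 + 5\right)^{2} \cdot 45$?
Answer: $172$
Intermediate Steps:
$-8 + \left(-3 + 5\right)^{2} \cdot 45 = -8 + 2^{2} \cdot 45 = -8 + 4 \cdot 45 = -8 + 180 = 172$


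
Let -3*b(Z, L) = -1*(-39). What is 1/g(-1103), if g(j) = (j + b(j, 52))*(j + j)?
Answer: 1/2461896 ≈ 4.0619e-7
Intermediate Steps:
b(Z, L) = -13 (b(Z, L) = -(-1)*(-39)/3 = -⅓*39 = -13)
g(j) = 2*j*(-13 + j) (g(j) = (j - 13)*(j + j) = (-13 + j)*(2*j) = 2*j*(-13 + j))
1/g(-1103) = 1/(2*(-1103)*(-13 - 1103)) = 1/(2*(-1103)*(-1116)) = 1/2461896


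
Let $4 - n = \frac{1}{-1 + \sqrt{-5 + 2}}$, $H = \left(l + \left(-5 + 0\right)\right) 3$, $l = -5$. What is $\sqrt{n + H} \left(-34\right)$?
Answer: $- 34 \sqrt{- \frac{25 i + 26 \sqrt{3}}{i + \sqrt{3}}} \approx -1.4506 - 172.54 i$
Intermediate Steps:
$H = -30$ ($H = \left(-5 + \left(-5 + 0\right)\right) 3 = \left(-5 - 5\right) 3 = \left(-10\right) 3 = -30$)
$n = 4 - \frac{1}{-1 + i \sqrt{3}}$ ($n = 4 - \frac{1}{-1 + \sqrt{-5 + 2}} = 4 - \frac{1}{-1 + \sqrt{-3}} = 4 - \frac{1}{-1 + i \sqrt{3}} \approx 4.25 + 0.43301 i$)
$\sqrt{n + H} \left(-34\right) = \sqrt{\frac{4 \sqrt{3} + 5 i}{i + \sqrt{3}} - 30} \left(-34\right) = \sqrt{-30 + \frac{4 \sqrt{3} + 5 i}{i + \sqrt{3}}} \left(-34\right) = - 34 \sqrt{-30 + \frac{4 \sqrt{3} + 5 i}{i + \sqrt{3}}}$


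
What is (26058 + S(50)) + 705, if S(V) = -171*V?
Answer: 18213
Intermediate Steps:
(26058 + S(50)) + 705 = (26058 - 171*50) + 705 = (26058 - 8550) + 705 = 17508 + 705 = 18213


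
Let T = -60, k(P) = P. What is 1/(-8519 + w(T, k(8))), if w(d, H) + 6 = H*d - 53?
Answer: -1/9058 ≈ -0.00011040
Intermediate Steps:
w(d, H) = -59 + H*d (w(d, H) = -6 + (H*d - 53) = -6 + (-53 + H*d) = -59 + H*d)
1/(-8519 + w(T, k(8))) = 1/(-8519 + (-59 + 8*(-60))) = 1/(-8519 + (-59 - 480)) = 1/(-8519 - 539) = 1/(-9058) = -1/9058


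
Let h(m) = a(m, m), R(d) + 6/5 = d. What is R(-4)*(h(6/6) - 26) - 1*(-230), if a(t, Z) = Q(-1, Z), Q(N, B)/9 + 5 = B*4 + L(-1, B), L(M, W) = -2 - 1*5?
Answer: 3698/5 ≈ 739.60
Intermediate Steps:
R(d) = -6/5 + d
L(M, W) = -7 (L(M, W) = -2 - 5 = -7)
Q(N, B) = -108 + 36*B (Q(N, B) = -45 + 9*(B*4 - 7) = -45 + 9*(4*B - 7) = -45 + 9*(-7 + 4*B) = -45 + (-63 + 36*B) = -108 + 36*B)
a(t, Z) = -108 + 36*Z
h(m) = -108 + 36*m
R(-4)*(h(6/6) - 26) - 1*(-230) = (-6/5 - 4)*((-108 + 36*(6/6)) - 26) - 1*(-230) = -26*((-108 + 36*(6*(1/6))) - 26)/5 + 230 = -26*((-108 + 36*1) - 26)/5 + 230 = -26*((-108 + 36) - 26)/5 + 230 = -26*(-72 - 26)/5 + 230 = -26/5*(-98) + 230 = 2548/5 + 230 = 3698/5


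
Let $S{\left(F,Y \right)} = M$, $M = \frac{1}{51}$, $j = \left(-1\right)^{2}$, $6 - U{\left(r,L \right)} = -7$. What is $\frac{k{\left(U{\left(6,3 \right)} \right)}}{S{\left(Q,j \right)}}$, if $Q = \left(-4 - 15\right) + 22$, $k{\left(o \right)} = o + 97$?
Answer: $5610$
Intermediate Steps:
$U{\left(r,L \right)} = 13$ ($U{\left(r,L \right)} = 6 - -7 = 6 + 7 = 13$)
$k{\left(o \right)} = 97 + o$
$j = 1$
$M = \frac{1}{51} \approx 0.019608$
$Q = 3$ ($Q = -19 + 22 = 3$)
$S{\left(F,Y \right)} = \frac{1}{51}$
$\frac{k{\left(U{\left(6,3 \right)} \right)}}{S{\left(Q,j \right)}} = \left(97 + 13\right) \frac{1}{\frac{1}{51}} = 110 \cdot 51 = 5610$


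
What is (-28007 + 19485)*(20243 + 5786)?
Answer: -221819138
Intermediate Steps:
(-28007 + 19485)*(20243 + 5786) = -8522*26029 = -221819138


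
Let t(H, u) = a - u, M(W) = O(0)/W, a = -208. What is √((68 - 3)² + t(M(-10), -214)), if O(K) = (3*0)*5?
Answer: √4231 ≈ 65.046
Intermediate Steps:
O(K) = 0 (O(K) = 0*5 = 0)
M(W) = 0 (M(W) = 0/W = 0)
t(H, u) = -208 - u
√((68 - 3)² + t(M(-10), -214)) = √((68 - 3)² + (-208 - 1*(-214))) = √(65² + (-208 + 214)) = √(4225 + 6) = √4231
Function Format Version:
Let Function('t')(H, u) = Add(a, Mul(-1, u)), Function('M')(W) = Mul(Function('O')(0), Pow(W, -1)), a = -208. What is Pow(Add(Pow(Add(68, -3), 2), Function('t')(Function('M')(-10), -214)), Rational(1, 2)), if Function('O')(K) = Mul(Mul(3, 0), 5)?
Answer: Pow(4231, Rational(1, 2)) ≈ 65.046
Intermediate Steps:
Function('O')(K) = 0 (Function('O')(K) = Mul(0, 5) = 0)
Function('M')(W) = 0 (Function('M')(W) = Mul(0, Pow(W, -1)) = 0)
Function('t')(H, u) = Add(-208, Mul(-1, u))
Pow(Add(Pow(Add(68, -3), 2), Function('t')(Function('M')(-10), -214)), Rational(1, 2)) = Pow(Add(Pow(Add(68, -3), 2), Add(-208, Mul(-1, -214))), Rational(1, 2)) = Pow(Add(Pow(65, 2), Add(-208, 214)), Rational(1, 2)) = Pow(Add(4225, 6), Rational(1, 2)) = Pow(4231, Rational(1, 2))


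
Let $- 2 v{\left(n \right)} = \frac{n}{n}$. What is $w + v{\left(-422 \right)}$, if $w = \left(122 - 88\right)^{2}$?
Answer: $\frac{2311}{2} \approx 1155.5$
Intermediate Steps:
$v{\left(n \right)} = - \frac{1}{2}$ ($v{\left(n \right)} = - \frac{n \frac{1}{n}}{2} = \left(- \frac{1}{2}\right) 1 = - \frac{1}{2}$)
$w = 1156$ ($w = \left(122 - 88\right)^{2} = 34^{2} = 1156$)
$w + v{\left(-422 \right)} = 1156 - \frac{1}{2} = \frac{2311}{2}$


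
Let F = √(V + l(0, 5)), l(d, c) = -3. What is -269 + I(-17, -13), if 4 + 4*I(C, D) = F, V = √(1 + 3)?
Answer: -270 + I/4 ≈ -270.0 + 0.25*I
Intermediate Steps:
V = 2 (V = √4 = 2)
F = I (F = √(2 - 3) = √(-1) = I ≈ 1.0*I)
I(C, D) = -1 + I/4
-269 + I(-17, -13) = -269 + (-1 + I/4) = -270 + I/4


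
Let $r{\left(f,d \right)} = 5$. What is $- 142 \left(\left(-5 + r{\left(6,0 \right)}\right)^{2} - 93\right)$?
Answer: $13206$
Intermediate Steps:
$- 142 \left(\left(-5 + r{\left(6,0 \right)}\right)^{2} - 93\right) = - 142 \left(\left(-5 + 5\right)^{2} - 93\right) = - 142 \left(0^{2} - 93\right) = - 142 \left(0 - 93\right) = \left(-142\right) \left(-93\right) = 13206$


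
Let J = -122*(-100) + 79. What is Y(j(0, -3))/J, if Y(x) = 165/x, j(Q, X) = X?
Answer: -55/12279 ≈ -0.0044792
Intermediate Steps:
J = 12279 (J = 12200 + 79 = 12279)
Y(j(0, -3))/J = (165/(-3))/12279 = (165*(-1/3))*(1/12279) = -55*1/12279 = -55/12279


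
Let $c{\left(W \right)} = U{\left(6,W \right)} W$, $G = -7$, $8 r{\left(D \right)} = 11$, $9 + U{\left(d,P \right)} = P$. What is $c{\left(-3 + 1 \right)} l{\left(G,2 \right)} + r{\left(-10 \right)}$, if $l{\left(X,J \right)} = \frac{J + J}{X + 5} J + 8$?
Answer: $\frac{715}{8} \approx 89.375$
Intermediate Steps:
$U{\left(d,P \right)} = -9 + P$
$r{\left(D \right)} = \frac{11}{8}$ ($r{\left(D \right)} = \frac{1}{8} \cdot 11 = \frac{11}{8}$)
$l{\left(X,J \right)} = 8 + \frac{2 J^{2}}{5 + X}$ ($l{\left(X,J \right)} = \frac{2 J}{5 + X} J + 8 = \frac{2 J^{2}}{5 + X} + 8 = 8 + \frac{2 J^{2}}{5 + X}$)
$c{\left(W \right)} = W \left(-9 + W\right)$ ($c{\left(W \right)} = \left(-9 + W\right) W = W \left(-9 + W\right)$)
$c{\left(-3 + 1 \right)} l{\left(G,2 \right)} + r{\left(-10 \right)} = \left(-3 + 1\right) \left(-9 + \left(-3 + 1\right)\right) \frac{2 \left(20 + 2^{2} + 4 \left(-7\right)\right)}{5 - 7} + \frac{11}{8} = - 2 \left(-9 - 2\right) \frac{2 \left(20 + 4 - 28\right)}{-2} + \frac{11}{8} = \left(-2\right) \left(-11\right) 2 \left(- \frac{1}{2}\right) \left(-4\right) + \frac{11}{8} = 22 \cdot 4 + \frac{11}{8} = 88 + \frac{11}{8} = \frac{715}{8}$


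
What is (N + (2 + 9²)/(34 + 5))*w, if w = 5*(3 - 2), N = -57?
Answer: -10700/39 ≈ -274.36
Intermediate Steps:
w = 5 (w = 5*1 = 5)
(N + (2 + 9²)/(34 + 5))*w = (-57 + (2 + 9²)/(34 + 5))*5 = (-57 + (2 + 81)/39)*5 = (-57 + 83*(1/39))*5 = (-57 + 83/39)*5 = -2140/39*5 = -10700/39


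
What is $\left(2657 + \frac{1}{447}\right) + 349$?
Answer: $\frac{1343683}{447} \approx 3006.0$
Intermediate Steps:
$\left(2657 + \frac{1}{447}\right) + 349 = \frac{1187680}{447} + 349 = \frac{1343683}{447}$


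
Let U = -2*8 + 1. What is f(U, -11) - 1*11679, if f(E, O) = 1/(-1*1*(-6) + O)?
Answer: -58396/5 ≈ -11679.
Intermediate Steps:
U = -15 (U = -16 + 1 = -15)
f(E, O) = 1/(6 + O) (f(E, O) = 1/(-1*(-6) + O) = 1/(6 + O))
f(U, -11) - 1*11679 = 1/(6 - 11) - 1*11679 = 1/(-5) - 11679 = -1/5 - 11679 = -58396/5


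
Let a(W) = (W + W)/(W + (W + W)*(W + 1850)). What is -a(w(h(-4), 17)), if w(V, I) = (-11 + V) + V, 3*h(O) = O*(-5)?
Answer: -6/11117 ≈ -0.00053971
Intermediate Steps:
h(O) = -5*O/3 (h(O) = (O*(-5))/3 = (-5*O)/3 = -5*O/3)
w(V, I) = -11 + 2*V
a(W) = 2*W/(W + 2*W*(1850 + W)) (a(W) = (2*W)/(W + (2*W)*(1850 + W)) = (2*W)/(W + 2*W*(1850 + W)) = 2*W/(W + 2*W*(1850 + W)))
-a(w(h(-4), 17)) = -2/(3701 + 2*(-11 + 2*(-5/3*(-4)))) = -2/(3701 + 2*(-11 + 2*(20/3))) = -2/(3701 + 2*(-11 + 40/3)) = -2/(3701 + 2*(7/3)) = -2/(3701 + 14/3) = -2/11117/3 = -2*3/11117 = -1*6/11117 = -6/11117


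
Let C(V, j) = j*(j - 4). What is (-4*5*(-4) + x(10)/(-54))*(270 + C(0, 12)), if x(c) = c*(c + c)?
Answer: 251320/9 ≈ 27924.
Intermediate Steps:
C(V, j) = j*(-4 + j)
x(c) = 2*c² (x(c) = c*(2*c) = 2*c²)
(-4*5*(-4) + x(10)/(-54))*(270 + C(0, 12)) = (-4*5*(-4) + (2*10²)/(-54))*(270 + 12*(-4 + 12)) = (-20*(-4) + (2*100)*(-1/54))*(270 + 12*8) = (80 + 200*(-1/54))*(270 + 96) = (80 - 100/27)*366 = (2060/27)*366 = 251320/9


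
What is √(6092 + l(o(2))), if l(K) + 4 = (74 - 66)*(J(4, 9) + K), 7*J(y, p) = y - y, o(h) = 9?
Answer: 4*√385 ≈ 78.486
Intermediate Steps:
J(y, p) = 0 (J(y, p) = (y - y)/7 = (⅐)*0 = 0)
l(K) = -4 + 8*K (l(K) = -4 + (74 - 66)*(0 + K) = -4 + 8*K)
√(6092 + l(o(2))) = √(6092 + (-4 + 8*9)) = √(6092 + (-4 + 72)) = √(6092 + 68) = √6160 = 4*√385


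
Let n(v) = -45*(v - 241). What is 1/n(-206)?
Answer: 1/20115 ≈ 4.9714e-5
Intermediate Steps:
n(v) = 10845 - 45*v (n(v) = -45*(-241 + v) = 10845 - 45*v)
1/n(-206) = 1/(10845 - 45*(-206)) = 1/(10845 + 9270) = 1/20115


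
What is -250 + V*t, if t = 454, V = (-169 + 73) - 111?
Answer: -94228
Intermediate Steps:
V = -207 (V = -96 - 111 = -207)
-250 + V*t = -250 - 207*454 = -250 - 93978 = -94228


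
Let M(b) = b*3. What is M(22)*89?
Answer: 5874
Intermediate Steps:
M(b) = 3*b
M(22)*89 = (3*22)*89 = 66*89 = 5874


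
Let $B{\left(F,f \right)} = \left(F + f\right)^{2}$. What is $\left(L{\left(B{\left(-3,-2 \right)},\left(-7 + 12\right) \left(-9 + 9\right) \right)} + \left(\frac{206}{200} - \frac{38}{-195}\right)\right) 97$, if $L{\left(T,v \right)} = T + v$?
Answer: $\frac{9920869}{3900} \approx 2543.8$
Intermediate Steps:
$\left(L{\left(B{\left(-3,-2 \right)},\left(-7 + 12\right) \left(-9 + 9\right) \right)} + \left(\frac{206}{200} - \frac{38}{-195}\right)\right) 97 = \left(\left(\left(-3 - 2\right)^{2} + \left(-7 + 12\right) \left(-9 + 9\right)\right) + \left(\frac{206}{200} - \frac{38}{-195}\right)\right) 97 = \left(\left(\left(-5\right)^{2} + 5 \cdot 0\right) + \left(206 \cdot \frac{1}{200} - - \frac{38}{195}\right)\right) 97 = \left(\left(25 + 0\right) + \left(\frac{103}{100} + \frac{38}{195}\right)\right) 97 = \left(25 + \frac{4777}{3900}\right) 97 = \frac{102277}{3900} \cdot 97 = \frac{9920869}{3900}$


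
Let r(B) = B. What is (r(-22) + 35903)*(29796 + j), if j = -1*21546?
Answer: 296018250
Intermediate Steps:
j = -21546
(r(-22) + 35903)*(29796 + j) = (-22 + 35903)*(29796 - 21546) = 35881*8250 = 296018250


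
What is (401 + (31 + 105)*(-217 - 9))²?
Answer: 920212225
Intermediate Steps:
(401 + (31 + 105)*(-217 - 9))² = (401 + 136*(-226))² = (401 - 30736)² = (-30335)² = 920212225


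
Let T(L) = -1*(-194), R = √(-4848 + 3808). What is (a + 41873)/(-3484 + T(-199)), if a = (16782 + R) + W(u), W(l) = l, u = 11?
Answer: -29333/1645 - 2*I*√65/1645 ≈ -17.832 - 0.0098021*I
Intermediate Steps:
R = 4*I*√65 (R = √(-1040) = 4*I*√65 ≈ 32.249*I)
T(L) = 194
a = 16793 + 4*I*√65 (a = (16782 + 4*I*√65) + 11 = 16793 + 4*I*√65 ≈ 16793.0 + 32.249*I)
(a + 41873)/(-3484 + T(-199)) = ((16793 + 4*I*√65) + 41873)/(-3484 + 194) = (58666 + 4*I*√65)/(-3290) = (58666 + 4*I*√65)*(-1/3290) = -29333/1645 - 2*I*√65/1645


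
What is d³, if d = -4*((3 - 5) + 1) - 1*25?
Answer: -9261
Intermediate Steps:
d = -21 (d = -4*(-2 + 1) - 25 = -4*(-1) - 25 = 4 - 25 = -21)
d³ = (-21)³ = -9261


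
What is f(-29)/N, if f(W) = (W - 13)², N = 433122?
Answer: 294/72187 ≈ 0.0040728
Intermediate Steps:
f(W) = (-13 + W)²
f(-29)/N = (-13 - 29)²/433122 = (-42)²*(1/433122) = 1764*(1/433122) = 294/72187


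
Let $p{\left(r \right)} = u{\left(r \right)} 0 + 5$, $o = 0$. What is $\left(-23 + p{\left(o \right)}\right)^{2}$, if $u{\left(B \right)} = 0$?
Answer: $324$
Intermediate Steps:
$p{\left(r \right)} = 5$ ($p{\left(r \right)} = 0 \cdot 0 + 5 = 0 + 5 = 5$)
$\left(-23 + p{\left(o \right)}\right)^{2} = \left(-23 + 5\right)^{2} = \left(-18\right)^{2} = 324$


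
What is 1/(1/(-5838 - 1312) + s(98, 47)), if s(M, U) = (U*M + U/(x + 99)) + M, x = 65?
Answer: 586300/2758123143 ≈ 0.00021257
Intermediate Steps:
s(M, U) = M + U/164 + M*U (s(M, U) = (U*M + U/(65 + 99)) + M = (M*U + U/164) + M = (U/164 + M*U) + M = M + U/164 + M*U)
1/(1/(-5838 - 1312) + s(98, 47)) = 1/(1/(-5838 - 1312) + (98 + (1/164)*47 + 98*47)) = 1/(1/(-7150) + (98 + 47/164 + 4606)) = 1/(-1/7150 + 771503/164) = 1/(2758123143/586300) = 586300/2758123143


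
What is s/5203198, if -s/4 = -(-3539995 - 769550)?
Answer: -8619090/2601599 ≈ -3.3130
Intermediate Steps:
s = -17238180 (s = -(-4)*(-3539995 - 769550) = -(-4)*(-4309545) = -4*4309545 = -17238180)
s/5203198 = -17238180/5203198 = -17238180*1/5203198 = -8619090/2601599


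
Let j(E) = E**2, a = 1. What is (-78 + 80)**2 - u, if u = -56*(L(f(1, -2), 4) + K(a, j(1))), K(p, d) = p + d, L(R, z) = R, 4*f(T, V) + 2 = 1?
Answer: 102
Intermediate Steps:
f(T, V) = -1/4 (f(T, V) = -1/2 + (1/4)*1 = -1/2 + 1/4 = -1/4)
K(p, d) = d + p
u = -98 (u = -56*(-1/4 + (1**2 + 1)) = -56*(-1/4 + (1 + 1)) = -56*(-1/4 + 2) = -56*7/4 = -98)
(-78 + 80)**2 - u = (-78 + 80)**2 - 1*(-98) = 2**2 + 98 = 4 + 98 = 102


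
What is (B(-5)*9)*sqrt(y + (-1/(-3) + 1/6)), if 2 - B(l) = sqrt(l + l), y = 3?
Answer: 9*sqrt(14) - 9*I*sqrt(35) ≈ 33.675 - 53.245*I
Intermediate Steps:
B(l) = 2 - sqrt(2)*sqrt(l) (B(l) = 2 - sqrt(l + l) = 2 - sqrt(2*l) = 2 - sqrt(2)*sqrt(l))
(B(-5)*9)*sqrt(y + (-1/(-3) + 1/6)) = ((2 - sqrt(2)*sqrt(-5))*9)*sqrt(3 + (-1/(-3) + 1/6)) = ((2 - sqrt(2)*I*sqrt(5))*9)*sqrt(3 + (-1*(-1/3) + 1*(1/6))) = ((2 - I*sqrt(10))*9)*sqrt(3 + (1/3 + 1/6)) = (18 - 9*I*sqrt(10))*sqrt(3 + 1/2) = (18 - 9*I*sqrt(10))*sqrt(7/2) = (18 - 9*I*sqrt(10))*(sqrt(14)/2) = sqrt(14)*(18 - 9*I*sqrt(10))/2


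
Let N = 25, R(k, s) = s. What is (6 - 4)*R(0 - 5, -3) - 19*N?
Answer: -481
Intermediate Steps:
(6 - 4)*R(0 - 5, -3) - 19*N = (6 - 4)*(-3) - 19*25 = 2*(-3) - 475 = -6 - 475 = -481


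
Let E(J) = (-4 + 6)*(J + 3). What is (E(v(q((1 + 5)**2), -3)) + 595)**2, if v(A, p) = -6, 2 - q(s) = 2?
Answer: 346921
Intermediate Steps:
q(s) = 0 (q(s) = 2 - 1*2 = 2 - 2 = 0)
E(J) = 6 + 2*J (E(J) = 2*(3 + J) = 6 + 2*J)
(E(v(q((1 + 5)**2), -3)) + 595)**2 = ((6 + 2*(-6)) + 595)**2 = ((6 - 12) + 595)**2 = (-6 + 595)**2 = 589**2 = 346921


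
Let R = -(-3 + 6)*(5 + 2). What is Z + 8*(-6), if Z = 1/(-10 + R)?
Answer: -1489/31 ≈ -48.032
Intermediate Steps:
R = -21 (R = -3*7 = -1*21 = -21)
Z = -1/31 (Z = 1/(-10 - 21) = 1/(-31) = -1/31 ≈ -0.032258)
Z + 8*(-6) = -1/31 + 8*(-6) = -1/31 - 48 = -1489/31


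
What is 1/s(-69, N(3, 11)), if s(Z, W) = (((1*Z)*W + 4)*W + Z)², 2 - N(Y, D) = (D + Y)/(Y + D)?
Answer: 1/17956 ≈ 5.5692e-5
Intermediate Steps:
N(Y, D) = 1 (N(Y, D) = 2 - (D + Y)/(Y + D) = 2 - (D + Y)/(D + Y) = 2 - 1*1 = 2 - 1 = 1)
s(Z, W) = (Z + W*(4 + W*Z))² (s(Z, W) = ((Z*W + 4)*W + Z)² = ((W*Z + 4)*W + Z)² = ((4 + W*Z)*W + Z)² = (W*(4 + W*Z) + Z)² = (Z + W*(4 + W*Z))²)
1/s(-69, N(3, 11)) = 1/((-69 + 4*1 - 69*1²)²) = 1/((-69 + 4 - 69*1)²) = 1/((-69 + 4 - 69)²) = 1/((-134)²) = 1/17956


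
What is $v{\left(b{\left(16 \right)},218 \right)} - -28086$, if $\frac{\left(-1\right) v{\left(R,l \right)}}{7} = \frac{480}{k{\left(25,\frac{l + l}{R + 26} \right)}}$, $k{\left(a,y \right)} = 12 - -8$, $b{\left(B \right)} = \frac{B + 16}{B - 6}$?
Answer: $27918$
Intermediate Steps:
$b{\left(B \right)} = \frac{16 + B}{-6 + B}$
$k{\left(a,y \right)} = 20$ ($k{\left(a,y \right)} = 12 + 8 = 20$)
$v{\left(R,l \right)} = -168$ ($v{\left(R,l \right)} = - 7 \cdot \frac{480}{20} = - 7 \cdot 480 \cdot \frac{1}{20} = \left(-7\right) 24 = -168$)
$v{\left(b{\left(16 \right)},218 \right)} - -28086 = -168 - -28086 = -168 + 28086 = 27918$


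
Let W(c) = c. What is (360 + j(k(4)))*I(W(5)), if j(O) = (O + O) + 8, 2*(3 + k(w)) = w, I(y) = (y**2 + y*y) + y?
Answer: 20130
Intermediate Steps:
I(y) = y + 2*y**2 (I(y) = (y**2 + y**2) + y = 2*y**2 + y = y + 2*y**2)
k(w) = -3 + w/2
j(O) = 8 + 2*O (j(O) = 2*O + 8 = 8 + 2*O)
(360 + j(k(4)))*I(W(5)) = (360 + (8 + 2*(-3 + (1/2)*4)))*(5*(1 + 2*5)) = (360 + (8 + 2*(-3 + 2)))*(5*(1 + 10)) = (360 + (8 + 2*(-1)))*(5*11) = (360 + (8 - 2))*55 = (360 + 6)*55 = 366*55 = 20130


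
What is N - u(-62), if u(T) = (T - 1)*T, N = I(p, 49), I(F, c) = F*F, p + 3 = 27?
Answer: -3330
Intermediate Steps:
p = 24 (p = -3 + 27 = 24)
I(F, c) = F**2
N = 576 (N = 24**2 = 576)
u(T) = T*(-1 + T) (u(T) = (-1 + T)*T = T*(-1 + T))
N - u(-62) = 576 - (-62)*(-1 - 62) = 576 - (-62)*(-63) = 576 - 1*3906 = 576 - 3906 = -3330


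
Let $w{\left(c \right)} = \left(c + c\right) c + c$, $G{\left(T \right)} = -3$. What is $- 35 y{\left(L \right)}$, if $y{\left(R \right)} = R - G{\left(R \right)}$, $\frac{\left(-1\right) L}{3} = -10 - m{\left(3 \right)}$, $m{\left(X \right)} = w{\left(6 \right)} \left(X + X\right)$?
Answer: $-50295$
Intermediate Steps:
$w{\left(c \right)} = c + 2 c^{2}$ ($w{\left(c \right)} = 2 c c + c = 2 c^{2} + c = c + 2 c^{2}$)
$m{\left(X \right)} = 156 X$ ($m{\left(X \right)} = 6 \left(1 + 2 \cdot 6\right) \left(X + X\right) = 6 \left(1 + 12\right) 2 X = 6 \cdot 13 \cdot 2 X = 78 \cdot 2 X = 156 X$)
$L = 1434$ ($L = - 3 \left(-10 - 156 \cdot 3\right) = - 3 \left(-10 - 468\right) = \left(-3\right) \left(-478\right) = 1434$)
$y{\left(R \right)} = 3 + R$ ($y{\left(R \right)} = R - -3 = R + 3 = 3 + R$)
$- 35 y{\left(L \right)} = - 35 \left(3 + 1434\right) = \left(-35\right) 1437 = -50295$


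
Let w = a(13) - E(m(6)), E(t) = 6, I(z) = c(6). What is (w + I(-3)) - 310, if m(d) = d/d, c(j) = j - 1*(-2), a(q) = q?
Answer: -295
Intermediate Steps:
c(j) = 2 + j (c(j) = j + 2 = 2 + j)
m(d) = 1
I(z) = 8 (I(z) = 2 + 6 = 8)
w = 7 (w = 13 - 1*6 = 13 - 6 = 7)
(w + I(-3)) - 310 = (7 + 8) - 310 = 15 - 310 = -295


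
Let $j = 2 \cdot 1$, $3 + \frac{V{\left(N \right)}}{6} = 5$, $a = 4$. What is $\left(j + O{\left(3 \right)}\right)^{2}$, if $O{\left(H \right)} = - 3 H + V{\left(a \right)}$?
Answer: $25$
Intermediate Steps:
$V{\left(N \right)} = 12$ ($V{\left(N \right)} = -18 + 6 \cdot 5 = -18 + 30 = 12$)
$j = 2$
$O{\left(H \right)} = 12 - 3 H$ ($O{\left(H \right)} = - 3 H + 12 = 12 - 3 H$)
$\left(j + O{\left(3 \right)}\right)^{2} = \left(2 + \left(12 - 9\right)\right)^{2} = \left(2 + 3\right)^{2} = 5^{2} = 25$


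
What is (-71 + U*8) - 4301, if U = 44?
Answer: -4020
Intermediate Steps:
(-71 + U*8) - 4301 = (-71 + 44*8) - 4301 = (-71 + 352) - 4301 = 281 - 4301 = -4020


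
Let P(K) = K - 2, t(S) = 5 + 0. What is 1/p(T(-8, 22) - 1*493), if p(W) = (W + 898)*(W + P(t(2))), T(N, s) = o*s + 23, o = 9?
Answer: -1/168394 ≈ -5.9385e-6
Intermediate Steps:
t(S) = 5
T(N, s) = 23 + 9*s (T(N, s) = 9*s + 23 = 23 + 9*s)
P(K) = -2 + K
p(W) = (3 + W)*(898 + W) (p(W) = (W + 898)*(W + (-2 + 5)) = (898 + W)*(W + 3) = (898 + W)*(3 + W) = (3 + W)*(898 + W))
1/p(T(-8, 22) - 1*493) = 1/(2694 + ((23 + 9*22) - 1*493)**2 + 901*((23 + 9*22) - 1*493)) = 1/(2694 + ((23 + 198) - 493)**2 + 901*((23 + 198) - 493)) = 1/(2694 + (221 - 493)**2 + 901*(221 - 493)) = 1/(2694 + (-272)**2 + 901*(-272)) = 1/(2694 + 73984 - 245072) = 1/(-168394) = -1/168394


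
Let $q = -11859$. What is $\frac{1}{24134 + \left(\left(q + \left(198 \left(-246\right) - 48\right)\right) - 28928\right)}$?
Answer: $- \frac{1}{65409} \approx -1.5288 \cdot 10^{-5}$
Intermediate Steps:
$\frac{1}{24134 + \left(\left(q + \left(198 \left(-246\right) - 48\right)\right) - 28928\right)} = \frac{1}{24134 + \left(\left(-11859 + \left(198 \left(-246\right) - 48\right)\right) - 28928\right)} = \frac{1}{24134 - 89543} = \frac{1}{-65409} = - \frac{1}{65409}$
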